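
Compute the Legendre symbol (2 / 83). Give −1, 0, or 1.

Pull out 2: since 83 ≡ 3 (mod 8), (2/83) = -1.
Reached (1/83) = 1. Collecting the sign flips along the way, the symbol is -1.

-1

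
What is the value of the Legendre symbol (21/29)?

-1

Euler's criterion: (21/29) ≡ 21^14 (mod 29).
21^2 ≡ 6 (mod 29)
21^4 ≡ 7 (mod 29)
21^8 ≡ 20 (mod 29)
21^14 = 21^(8+4+2) ≡ 28 (mod 29).
Result is 28 ≡ −1, so (21/29) = −1.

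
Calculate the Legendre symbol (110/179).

Euler's criterion: (110/179) ≡ 110^89 (mod 179).
110^2 ≡ 107 (mod 179)
110^4 ≡ 172 (mod 179)
110^8 ≡ 49 (mod 179)
110^16 ≡ 74 (mod 179)
110^32 ≡ 106 (mod 179)
110^64 ≡ 138 (mod 179)
110^89 = 110^(64+16+8+1) ≡ 1 (mod 179).
Result is 1, so (110/179) = 1.

1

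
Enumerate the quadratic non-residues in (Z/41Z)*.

3, 6, 7, 11, 12, 13, 14, 15, 17, 19, 22, 24, 26, 27, 28, 29, 30, 34, 35, 38

Square k = 1,…,20 (k and 41−k give the same square):
1²=1, 2²=4, 3²=9, 4²=16, 5²=25, 6²=36, 7²≡8, 8²≡23, 9²≡40, 10²≡18, 11²≡39, 12²≡21, 13²≡5, 14²≡32, 15²≡20, 16²≡10, 17²≡2, 18²≡37, 19²≡33, 20²≡31 (mod 41).
The residues are {1, 2, 4, 5, 8, 9, 10, 16, 18, 20, 21, 23, 25, 31, 32, 33, 36, 37, 39, 40}; the non-residues are the remaining 20 nonzero classes.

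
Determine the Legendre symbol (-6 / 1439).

-1

First reduce: -6 ≡ 1433 (mod 1439).
Reciprocity: 1433 ≡ 1 and 1439 ≡ 3 (mod 4), so (1433/1439) = +(1439/1433).
Reduce top mod 1433: now compute (6/1433).
Pull out 2: since 1433 ≡ 1 (mod 8), (2/1433) = +1.
Reciprocity: 3 ≡ 3 and 1433 ≡ 1 (mod 4), so (3/1433) = +(1433/3).
Reduce top mod 3: now compute (2/3).
Pull out 2: since 3 ≡ 3 (mod 8), (2/3) = -1.
Reached (1/3) = 1. Collecting the sign flips along the way, the symbol is -1.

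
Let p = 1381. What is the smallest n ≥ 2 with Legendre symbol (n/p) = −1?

2

(2/1381) = −1, so 2 is the smallest positive non-residue mod 1381.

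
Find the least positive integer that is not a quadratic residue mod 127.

3

(2/127) = +1, so 2 is a residue.
(3/127) = −1, so 3 is the smallest positive non-residue mod 127.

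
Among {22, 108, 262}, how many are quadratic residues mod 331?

(22/331) = +1 → QR.
(108/331) = -1 → non-residue.
(262/331) = -1 → non-residue.
Total quadratic residues among the 3: 1.

1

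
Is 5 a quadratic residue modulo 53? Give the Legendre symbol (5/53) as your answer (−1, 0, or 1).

-1

Euler's criterion: (5/53) ≡ 5^26 (mod 53).
5^2 ≡ 25 (mod 53)
5^4 ≡ 42 (mod 53)
5^8 ≡ 15 (mod 53)
5^16 ≡ 13 (mod 53)
5^26 = 5^(16+8+2) ≡ 52 (mod 53).
Result is 52 ≡ −1, so (5/53) = −1.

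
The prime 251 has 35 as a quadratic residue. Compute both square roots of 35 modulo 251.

Since 251 ≡ 3 (mod 4), a square root of 35 is 35^((251+1)/4) = 35^63 mod 251.
Repeated squaring: 35^2≡221, 35^4≡147, 35^8≡23, 35^16≡27, 35^32≡227 (mod 251).
35^63 = 35^(32+16+8+4+2+1) ≡ 81 (mod 251).
Check: 81² = 6561 ≡ 35 (mod 251). The two roots are 81 and 170.

81, 170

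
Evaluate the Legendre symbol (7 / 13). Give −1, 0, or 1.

-1

Reciprocity: 7 ≡ 3 and 13 ≡ 1 (mod 4), so (7/13) = +(13/7).
Reduce top mod 7: now compute (6/7).
Pull out 2: since 7 ≡ 7 (mod 8), (2/7) = +1.
Reciprocity: 3 ≡ 3 and 7 ≡ 3 (mod 4), so (3/7) = −(7/3).
Reduce top mod 3: now compute (1/3).
Reached (1/3) = 1. Collecting the sign flips along the way, the symbol is -1.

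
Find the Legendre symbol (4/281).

1

Euler's criterion: (4/281) ≡ 4^140 (mod 281).
4^2 ≡ 16 (mod 281)
4^4 ≡ 256 (mod 281)
4^8 ≡ 63 (mod 281)
4^16 ≡ 35 (mod 281)
4^32 ≡ 101 (mod 281)
4^64 ≡ 85 (mod 281)
4^128 ≡ 200 (mod 281)
4^140 = 4^(128+8+4) ≡ 1 (mod 281).
Result is 1, so (4/281) = 1.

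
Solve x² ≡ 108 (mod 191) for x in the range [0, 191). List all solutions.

47, 144

Since 191 ≡ 3 (mod 4), a square root of 108 is 108^((191+1)/4) = 108^48 mod 191.
Repeated squaring: 108^2≡13, 108^4≡169, 108^8≡102, 108^16≡90, 108^32≡78 (mod 191).
108^48 = 108^(32+16) ≡ 144 (mod 191).
Check: 144² = 20736 ≡ 108 (mod 191). The two roots are 47 and 144.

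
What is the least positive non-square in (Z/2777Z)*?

(2/2777) = +1, so 2 is a residue.
(3/2777) = −1, so 3 is the smallest positive non-residue mod 2777.

3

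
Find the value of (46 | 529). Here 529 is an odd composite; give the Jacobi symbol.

0

Pull out 2: since 529 ≡ 1 (mod 8), (2/529) = +1.
Reciprocity: 23 ≡ 3 and 529 ≡ 1 (mod 4), so (23/529) = +(529/23).
Reduce top mod 23: now compute (0/23).
Top reduces to 0: gcd > 1, so the symbol is 0.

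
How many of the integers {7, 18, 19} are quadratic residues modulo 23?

1

(7/23) = -1 → non-residue.
(18/23) = +1 → QR.
(19/23) = -1 → non-residue.
Total quadratic residues among the 3: 1.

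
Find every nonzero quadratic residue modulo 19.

1 4 5 6 7 9 11 16 17

Square k = 1,…,9 (k and 19−k give the same square):
1²=1, 2²=4, 3²=9, 4²=16, 5²≡6, 6²≡17, 7²≡11, 8²≡7, 9²≡5 (mod 19).
So the quadratic residues mod 19 are {1, 4, 5, 6, 7, 9, 11, 16, 17}.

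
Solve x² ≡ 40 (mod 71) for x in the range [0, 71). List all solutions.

Since 71 ≡ 3 (mod 4), a square root of 40 is 40^((71+1)/4) = 40^18 mod 71.
Repeated squaring: 40^2≡38, 40^4≡24, 40^8≡8, 40^16≡64 (mod 71).
40^18 = 40^(16+2) ≡ 18 (mod 71).
Check: 18² = 324 ≡ 40 (mod 71). The two roots are 18 and 53.

18, 53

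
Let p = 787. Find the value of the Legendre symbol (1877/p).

Euler's criterion: (1877/787) ≡ 303^393 (mod 787).
303^2 ≡ 517 (mod 787)
303^4 ≡ 496 (mod 787)
303^8 ≡ 472 (mod 787)
303^16 ≡ 63 (mod 787)
303^32 ≡ 34 (mod 787)
303^64 ≡ 369 (mod 787)
303^128 ≡ 10 (mod 787)
303^256 ≡ 100 (mod 787)
303^393 = 303^(256+128+8+1) ≡ 786 (mod 787).
Result is 786 ≡ −1, so (1877/787) = −1.

-1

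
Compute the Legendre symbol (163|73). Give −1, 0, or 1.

First reduce: 163 ≡ 17 (mod 73).
Reciprocity: 17 ≡ 1 and 73 ≡ 1 (mod 4), so (17/73) = +(73/17).
Reduce top mod 17: now compute (5/17).
Reciprocity: 5 ≡ 1 and 17 ≡ 1 (mod 4), so (5/17) = +(17/5).
Reduce top mod 5: now compute (2/5).
Pull out 2: since 5 ≡ 5 (mod 8), (2/5) = -1.
Reached (1/5) = 1. Collecting the sign flips along the way, the symbol is -1.

-1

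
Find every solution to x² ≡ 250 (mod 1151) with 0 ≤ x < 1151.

Since 1151 ≡ 3 (mod 4), a square root of 250 is 250^((1151+1)/4) = 250^288 mod 1151.
Repeated squaring: 250^2≡346, 250^4≡12, 250^8≡144, 250^16≡18, 250^32≡324, 250^64≡235, 250^128≡1128, 250^256≡529 (mod 1151).
250^288 = 250^(256+32) ≡ 1048 (mod 1151).
Check: 1048² = 1098304 ≡ 250 (mod 1151). The two roots are 103 and 1048.

103, 1048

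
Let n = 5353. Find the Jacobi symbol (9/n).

1

Reciprocity: 9 ≡ 1 and 5353 ≡ 1 (mod 4), so (9/5353) = +(5353/9).
Reduce top mod 9: now compute (7/9).
Reciprocity: 7 ≡ 3 and 9 ≡ 1 (mod 4), so (7/9) = +(9/7).
Reduce top mod 7: now compute (2/7).
Pull out 2: since 7 ≡ 7 (mod 8), (2/7) = +1.
Reached (1/7) = 1. Collecting the sign flips along the way, the symbol is +1.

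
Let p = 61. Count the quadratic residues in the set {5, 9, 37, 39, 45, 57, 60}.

(5/61) = +1 → QR.
(9/61) = +1 → QR.
(37/61) = -1 → non-residue.
(39/61) = +1 → QR.
(45/61) = +1 → QR.
(57/61) = +1 → QR.
(60/61) = +1 → QR.
Total quadratic residues among the 7: 6.

6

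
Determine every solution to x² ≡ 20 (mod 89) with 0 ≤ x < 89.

38, 51

89 ≡ 1 (mod 4), so we find a root by search.
Trying successive values, 38² = 1444 ≡ 20 (mod 89). The other root is 89 − 38 = 51.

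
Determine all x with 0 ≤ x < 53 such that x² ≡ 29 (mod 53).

20, 33

53 ≡ 1 (mod 4), so we find a root by search.
Trying successive values, 20² = 400 ≡ 29 (mod 53). The other root is 53 − 20 = 33.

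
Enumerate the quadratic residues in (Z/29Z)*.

Square k = 1,…,14 (k and 29−k give the same square):
1²=1, 2²=4, 3²=9, 4²=16, 5²=25, 6²≡7, 7²≡20, 8²≡6, 9²≡23, 10²≡13, 11²≡5, 12²≡28, 13²≡24, 14²≡22 (mod 29).
So the quadratic residues mod 29 are {1, 4, 5, 6, 7, 9, 13, 16, 20, 22, 23, 24, 25, 28}.

1, 4, 5, 6, 7, 9, 13, 16, 20, 22, 23, 24, 25, 28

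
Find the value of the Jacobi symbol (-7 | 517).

-1

First reduce: -7 ≡ 510 (mod 517).
Pull out 2: since 517 ≡ 5 (mod 8), (2/517) = -1.
Reciprocity: 255 ≡ 3 and 517 ≡ 1 (mod 4), so (255/517) = +(517/255).
Reduce top mod 255: now compute (7/255).
Reciprocity: 7 ≡ 3 and 255 ≡ 3 (mod 4), so (7/255) = −(255/7).
Reduce top mod 7: now compute (3/7).
Reciprocity: 3 ≡ 3 and 7 ≡ 3 (mod 4), so (3/7) = −(7/3).
Reduce top mod 3: now compute (1/3).
Reached (1/3) = 1. Collecting the sign flips along the way, the symbol is -1.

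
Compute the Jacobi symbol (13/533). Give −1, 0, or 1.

0

Reciprocity: 13 ≡ 1 and 533 ≡ 1 (mod 4), so (13/533) = +(533/13).
Reduce top mod 13: now compute (0/13).
Top reduces to 0: gcd > 1, so the symbol is 0.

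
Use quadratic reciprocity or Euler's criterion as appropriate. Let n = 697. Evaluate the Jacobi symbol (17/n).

0

Reciprocity: 17 ≡ 1 and 697 ≡ 1 (mod 4), so (17/697) = +(697/17).
Reduce top mod 17: now compute (0/17).
Top reduces to 0: gcd > 1, so the symbol is 0.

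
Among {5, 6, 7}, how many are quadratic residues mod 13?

(5/13) = -1 → non-residue.
(6/13) = -1 → non-residue.
(7/13) = -1 → non-residue.
Total quadratic residues among the 3: 0.

0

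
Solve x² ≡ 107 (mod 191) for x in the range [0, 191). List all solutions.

Since 191 ≡ 3 (mod 4), a square root of 107 is 107^((191+1)/4) = 107^48 mod 191.
Repeated squaring: 107^2≡180, 107^4≡121, 107^8≡125, 107^16≡154, 107^32≡32 (mod 191).
107^48 = 107^(32+16) ≡ 153 (mod 191).
Check: 153² = 23409 ≡ 107 (mod 191). The two roots are 38 and 153.

38, 153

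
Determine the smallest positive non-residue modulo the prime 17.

3

(2/17) = +1, so 2 is a residue.
(3/17) = −1, so 3 is the smallest positive non-residue mod 17.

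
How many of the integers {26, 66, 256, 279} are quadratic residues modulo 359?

(26/359) = -1 → non-residue.
(66/359) = +1 → QR.
(256/359) = +1 → QR.
(279/359) = -1 → non-residue.
Total quadratic residues among the 4: 2.

2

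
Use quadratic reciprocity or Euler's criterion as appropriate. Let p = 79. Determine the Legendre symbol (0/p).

0

Top reduces to 0: gcd > 1, so the symbol is 0.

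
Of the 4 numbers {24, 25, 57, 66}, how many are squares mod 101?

2

(24/101) = +1 → QR.
(25/101) = +1 → QR.
(57/101) = -1 → non-residue.
(66/101) = -1 → non-residue.
Total quadratic residues among the 4: 2.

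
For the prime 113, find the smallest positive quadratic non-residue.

(2/113) = +1, so 2 is a residue.
(3/113) = −1, so 3 is the smallest positive non-residue mod 113.

3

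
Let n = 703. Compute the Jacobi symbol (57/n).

Reciprocity: 57 ≡ 1 and 703 ≡ 3 (mod 4), so (57/703) = +(703/57).
Reduce top mod 57: now compute (19/57).
Reciprocity: 19 ≡ 3 and 57 ≡ 1 (mod 4), so (19/57) = +(57/19).
Reduce top mod 19: now compute (0/19).
Top reduces to 0: gcd > 1, so the symbol is 0.

0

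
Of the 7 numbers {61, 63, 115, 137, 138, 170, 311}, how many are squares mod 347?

4

(61/347) = +1 → QR.
(63/347) = -1 → non-residue.
(115/347) = +1 → QR.
(137/347) = +1 → QR.
(138/347) = +1 → QR.
(170/347) = -1 → non-residue.
(311/347) = -1 → non-residue.
Total quadratic residues among the 7: 4.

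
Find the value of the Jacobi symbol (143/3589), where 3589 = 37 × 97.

1

Reciprocity: 143 ≡ 3 and 3589 ≡ 1 (mod 4), so (143/3589) = +(3589/143).
Reduce top mod 143: now compute (14/143).
Pull out 2: since 143 ≡ 7 (mod 8), (2/143) = +1.
Reciprocity: 7 ≡ 3 and 143 ≡ 3 (mod 4), so (7/143) = −(143/7).
Reduce top mod 7: now compute (3/7).
Reciprocity: 3 ≡ 3 and 7 ≡ 3 (mod 4), so (3/7) = −(7/3).
Reduce top mod 3: now compute (1/3).
Reached (1/3) = 1. Collecting the sign flips along the way, the symbol is +1.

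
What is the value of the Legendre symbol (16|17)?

1

Pull out 2^4: since 17 ≡ 1 (mod 8), (2/17) = +1, so (2/17)^4 = +1.
Reached (1/17) = 1. Collecting the sign flips along the way, the symbol is +1.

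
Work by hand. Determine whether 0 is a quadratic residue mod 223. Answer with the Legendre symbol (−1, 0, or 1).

Top reduces to 0: gcd > 1, so the symbol is 0.

0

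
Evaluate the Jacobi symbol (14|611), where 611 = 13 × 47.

1

Pull out 2: since 611 ≡ 3 (mod 8), (2/611) = -1.
Reciprocity: 7 ≡ 3 and 611 ≡ 3 (mod 4), so (7/611) = −(611/7).
Reduce top mod 7: now compute (2/7).
Pull out 2: since 7 ≡ 7 (mod 8), (2/7) = +1.
Reached (1/7) = 1. Collecting the sign flips along the way, the symbol is +1.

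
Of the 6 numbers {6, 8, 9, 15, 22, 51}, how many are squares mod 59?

4

(6/59) = -1 → non-residue.
(8/59) = -1 → non-residue.
(9/59) = +1 → QR.
(15/59) = +1 → QR.
(22/59) = +1 → QR.
(51/59) = +1 → QR.
Total quadratic residues among the 6: 4.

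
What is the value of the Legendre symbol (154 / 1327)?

-1

Pull out 2: since 1327 ≡ 7 (mod 8), (2/1327) = +1.
Reciprocity: 77 ≡ 1 and 1327 ≡ 3 (mod 4), so (77/1327) = +(1327/77).
Reduce top mod 77: now compute (18/77).
Pull out 2: since 77 ≡ 5 (mod 8), (2/77) = -1.
Reciprocity: 9 ≡ 1 and 77 ≡ 1 (mod 4), so (9/77) = +(77/9).
Reduce top mod 9: now compute (5/9).
Reciprocity: 5 ≡ 1 and 9 ≡ 1 (mod 4), so (5/9) = +(9/5).
Reduce top mod 5: now compute (4/5).
Pull out 2^2: since 5 ≡ 5 (mod 8), (2/5) = -1, so (2/5)^2 = +1.
Reached (1/5) = 1. Collecting the sign flips along the way, the symbol is -1.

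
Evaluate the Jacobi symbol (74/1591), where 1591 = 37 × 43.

Pull out 2: since 1591 ≡ 7 (mod 8), (2/1591) = +1.
Reciprocity: 37 ≡ 1 and 1591 ≡ 3 (mod 4), so (37/1591) = +(1591/37).
Reduce top mod 37: now compute (0/37).
Top reduces to 0: gcd > 1, so the symbol is 0.

0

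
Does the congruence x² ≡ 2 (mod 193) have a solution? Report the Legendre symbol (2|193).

Euler's criterion: (2/193) ≡ 2^96 (mod 193).
2^2 ≡ 4 (mod 193)
2^4 ≡ 16 (mod 193)
2^8 ≡ 63 (mod 193)
2^16 ≡ 109 (mod 193)
2^32 ≡ 108 (mod 193)
2^64 ≡ 84 (mod 193)
2^96 = 2^(64+32) ≡ 1 (mod 193).
Result is 1, so (2/193) = 1.

1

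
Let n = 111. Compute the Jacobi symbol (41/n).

-1

Reciprocity: 41 ≡ 1 and 111 ≡ 3 (mod 4), so (41/111) = +(111/41).
Reduce top mod 41: now compute (29/41).
Reciprocity: 29 ≡ 1 and 41 ≡ 1 (mod 4), so (29/41) = +(41/29).
Reduce top mod 29: now compute (12/29).
Pull out 2^2: since 29 ≡ 5 (mod 8), (2/29) = -1, so (2/29)^2 = +1.
Reciprocity: 3 ≡ 3 and 29 ≡ 1 (mod 4), so (3/29) = +(29/3).
Reduce top mod 3: now compute (2/3).
Pull out 2: since 3 ≡ 3 (mod 8), (2/3) = -1.
Reached (1/3) = 1. Collecting the sign flips along the way, the symbol is -1.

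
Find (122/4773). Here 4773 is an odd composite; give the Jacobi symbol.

-1

Pull out 2: since 4773 ≡ 5 (mod 8), (2/4773) = -1.
Reciprocity: 61 ≡ 1 and 4773 ≡ 1 (mod 4), so (61/4773) = +(4773/61).
Reduce top mod 61: now compute (15/61).
Reciprocity: 15 ≡ 3 and 61 ≡ 1 (mod 4), so (15/61) = +(61/15).
Reduce top mod 15: now compute (1/15).
Reached (1/15) = 1. Collecting the sign flips along the way, the symbol is -1.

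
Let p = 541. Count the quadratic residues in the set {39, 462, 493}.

(39/541) = -1 → non-residue.
(462/541) = +1 → QR.
(493/541) = +1 → QR.
Total quadratic residues among the 3: 2.

2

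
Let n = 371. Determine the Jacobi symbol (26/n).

1

Pull out 2: since 371 ≡ 3 (mod 8), (2/371) = -1.
Reciprocity: 13 ≡ 1 and 371 ≡ 3 (mod 4), so (13/371) = +(371/13).
Reduce top mod 13: now compute (7/13).
Reciprocity: 7 ≡ 3 and 13 ≡ 1 (mod 4), so (7/13) = +(13/7).
Reduce top mod 7: now compute (6/7).
Pull out 2: since 7 ≡ 7 (mod 8), (2/7) = +1.
Reciprocity: 3 ≡ 3 and 7 ≡ 3 (mod 4), so (3/7) = −(7/3).
Reduce top mod 3: now compute (1/3).
Reached (1/3) = 1. Collecting the sign flips along the way, the symbol is +1.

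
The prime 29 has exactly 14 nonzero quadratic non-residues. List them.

2,3,8,10,11,12,14,15,17,18,19,21,26,27

Square k = 1,…,14 (k and 29−k give the same square):
1²=1, 2²=4, 3²=9, 4²=16, 5²=25, 6²≡7, 7²≡20, 8²≡6, 9²≡23, 10²≡13, 11²≡5, 12²≡28, 13²≡24, 14²≡22 (mod 29).
The residues are {1, 4, 5, 6, 7, 9, 13, 16, 20, 22, 23, 24, 25, 28}; the non-residues are the remaining 14 nonzero classes.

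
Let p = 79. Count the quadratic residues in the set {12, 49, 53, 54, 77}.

(12/79) = -1 → non-residue.
(49/79) = +1 → QR.
(53/79) = -1 → non-residue.
(54/79) = -1 → non-residue.
(77/79) = -1 → non-residue.
Total quadratic residues among the 5: 1.

1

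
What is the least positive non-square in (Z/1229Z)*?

(2/1229) = −1, so 2 is the smallest positive non-residue mod 1229.

2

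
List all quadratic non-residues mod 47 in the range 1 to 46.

Square k = 1,…,23 (k and 47−k give the same square):
1²=1, 2²=4, 3²=9, 4²=16, 5²=25, 6²=36, 7²≡2, 8²≡17, 9²≡34, 10²≡6, 11²≡27, 12²≡3, 13²≡28, 14²≡8, 15²≡37, 16²≡21, 17²≡7, 18²≡42, 19²≡32, 20²≡24, 21²≡18, 22²≡14, 23²≡12 (mod 47).
The residues are {1, 2, 3, 4, 6, 7, 8, 9, 12, 14, 16, 17, 18, 21, 24, 25, 27, 28, 32, 34, 36, 37, 42}; the non-residues are the remaining 23 nonzero classes.

5 10 11 13 15 19 20 22 23 26 29 30 31 33 35 38 39 40 41 43 44 45 46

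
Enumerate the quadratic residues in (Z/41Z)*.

1,2,4,5,8,9,10,16,18,20,21,23,25,31,32,33,36,37,39,40

Square k = 1,…,20 (k and 41−k give the same square):
1²=1, 2²=4, 3²=9, 4²=16, 5²=25, 6²=36, 7²≡8, 8²≡23, 9²≡40, 10²≡18, 11²≡39, 12²≡21, 13²≡5, 14²≡32, 15²≡20, 16²≡10, 17²≡2, 18²≡37, 19²≡33, 20²≡31 (mod 41).
So the quadratic residues mod 41 are {1, 2, 4, 5, 8, 9, 10, 16, 18, 20, 21, 23, 25, 31, 32, 33, 36, 37, 39, 40}.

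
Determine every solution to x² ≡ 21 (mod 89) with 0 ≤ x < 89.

89 ≡ 1 (mod 4), so we find a root by search.
Trying successive values, 33² = 1089 ≡ 21 (mod 89). The other root is 89 − 33 = 56.

33, 56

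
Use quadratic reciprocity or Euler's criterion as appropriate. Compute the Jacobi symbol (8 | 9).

Pull out 2^3: since 9 ≡ 1 (mod 8), (2/9) = +1, so (2/9)^3 = +1.
Reached (1/9) = 1. Collecting the sign flips along the way, the symbol is +1.

1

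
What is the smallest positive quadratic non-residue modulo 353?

3

(2/353) = +1, so 2 is a residue.
(3/353) = −1, so 3 is the smallest positive non-residue mod 353.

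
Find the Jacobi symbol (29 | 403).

-1

Reciprocity: 29 ≡ 1 and 403 ≡ 3 (mod 4), so (29/403) = +(403/29).
Reduce top mod 29: now compute (26/29).
Pull out 2: since 29 ≡ 5 (mod 8), (2/29) = -1.
Reciprocity: 13 ≡ 1 and 29 ≡ 1 (mod 4), so (13/29) = +(29/13).
Reduce top mod 13: now compute (3/13).
Reciprocity: 3 ≡ 3 and 13 ≡ 1 (mod 4), so (3/13) = +(13/3).
Reduce top mod 3: now compute (1/3).
Reached (1/3) = 1. Collecting the sign flips along the way, the symbol is -1.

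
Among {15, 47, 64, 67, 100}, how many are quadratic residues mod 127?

4

(15/127) = +1 → QR.
(47/127) = +1 → QR.
(64/127) = +1 → QR.
(67/127) = -1 → non-residue.
(100/127) = +1 → QR.
Total quadratic residues among the 5: 4.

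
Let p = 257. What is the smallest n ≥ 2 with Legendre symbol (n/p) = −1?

3

(2/257) = +1, so 2 is a residue.
(3/257) = −1, so 3 is the smallest positive non-residue mod 257.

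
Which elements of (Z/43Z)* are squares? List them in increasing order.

1 4 6 9 10 11 13 14 15 16 17 21 23 24 25 31 35 36 38 40 41

Square k = 1,…,21 (k and 43−k give the same square):
1²=1, 2²=4, 3²=9, 4²=16, 5²=25, 6²=36, 7²≡6, 8²≡21, 9²≡38, 10²≡14, 11²≡35, 12²≡15, 13²≡40, 14²≡24, 15²≡10, 16²≡41, 17²≡31, 18²≡23, 19²≡17, 20²≡13, 21²≡11 (mod 43).
So the quadratic residues mod 43 are {1, 4, 6, 9, 10, 11, 13, 14, 15, 16, 17, 21, 23, 24, 25, 31, 35, 36, 38, 40, 41}.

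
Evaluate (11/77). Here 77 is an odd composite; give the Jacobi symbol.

0

Reciprocity: 11 ≡ 3 and 77 ≡ 1 (mod 4), so (11/77) = +(77/11).
Reduce top mod 11: now compute (0/11).
Top reduces to 0: gcd > 1, so the symbol is 0.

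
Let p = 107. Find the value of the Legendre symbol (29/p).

Reciprocity: 29 ≡ 1 and 107 ≡ 3 (mod 4), so (29/107) = +(107/29).
Reduce top mod 29: now compute (20/29).
Pull out 2^2: since 29 ≡ 5 (mod 8), (2/29) = -1, so (2/29)^2 = +1.
Reciprocity: 5 ≡ 1 and 29 ≡ 1 (mod 4), so (5/29) = +(29/5).
Reduce top mod 5: now compute (4/5).
Pull out 2^2: since 5 ≡ 5 (mod 8), (2/5) = -1, so (2/5)^2 = +1.
Reached (1/5) = 1. Collecting the sign flips along the way, the symbol is +1.

1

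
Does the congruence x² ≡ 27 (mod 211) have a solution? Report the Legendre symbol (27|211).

-1

Reciprocity: 27 ≡ 3 and 211 ≡ 3 (mod 4), so (27/211) = −(211/27).
Reduce top mod 27: now compute (22/27).
Pull out 2: since 27 ≡ 3 (mod 8), (2/27) = -1.
Reciprocity: 11 ≡ 3 and 27 ≡ 3 (mod 4), so (11/27) = −(27/11).
Reduce top mod 11: now compute (5/11).
Reciprocity: 5 ≡ 1 and 11 ≡ 3 (mod 4), so (5/11) = +(11/5).
Reduce top mod 5: now compute (1/5).
Reached (1/5) = 1. Collecting the sign flips along the way, the symbol is -1.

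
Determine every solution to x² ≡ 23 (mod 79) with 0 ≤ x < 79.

24, 55

Since 79 ≡ 3 (mod 4), a square root of 23 is 23^((79+1)/4) = 23^20 mod 79.
Repeated squaring: 23^2≡55, 23^4≡23, 23^8≡55, 23^16≡23 (mod 79).
23^20 = 23^(16+4) ≡ 55 (mod 79).
Check: 55² = 3025 ≡ 23 (mod 79). The two roots are 24 and 55.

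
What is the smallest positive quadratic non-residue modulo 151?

3

(2/151) = +1, so 2 is a residue.
(3/151) = −1, so 3 is the smallest positive non-residue mod 151.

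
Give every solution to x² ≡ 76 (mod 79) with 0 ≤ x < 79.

Since 79 ≡ 3 (mod 4), a square root of 76 is 76^((79+1)/4) = 76^20 mod 79.
Repeated squaring: 76^2≡9, 76^4≡2, 76^8≡4, 76^16≡16 (mod 79).
76^20 = 76^(16+4) ≡ 32 (mod 79).
Check: 32² = 1024 ≡ 76 (mod 79). The two roots are 32 and 47.

32, 47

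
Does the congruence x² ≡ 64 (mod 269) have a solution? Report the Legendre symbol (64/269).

Euler's criterion: (64/269) ≡ 64^134 (mod 269).
64^2 ≡ 61 (mod 269)
64^4 ≡ 224 (mod 269)
64^8 ≡ 142 (mod 269)
64^16 ≡ 258 (mod 269)
64^32 ≡ 121 (mod 269)
64^64 ≡ 115 (mod 269)
64^128 ≡ 44 (mod 269)
64^134 = 64^(128+4+2) ≡ 1 (mod 269).
Result is 1, so (64/269) = 1.

1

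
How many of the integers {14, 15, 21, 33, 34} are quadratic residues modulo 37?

3

(14/37) = -1 → non-residue.
(15/37) = -1 → non-residue.
(21/37) = +1 → QR.
(33/37) = +1 → QR.
(34/37) = +1 → QR.
Total quadratic residues among the 5: 3.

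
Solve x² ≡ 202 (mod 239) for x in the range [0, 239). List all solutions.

Since 239 ≡ 3 (mod 4), a square root of 202 is 202^((239+1)/4) = 202^60 mod 239.
Repeated squaring: 202^2≡174, 202^4≡162, 202^8≡193, 202^16≡204, 202^32≡30 (mod 239).
202^60 = 202^(32+16+8+4) ≡ 218 (mod 239).
Check: 218² = 47524 ≡ 202 (mod 239). The two roots are 21 and 218.

21, 218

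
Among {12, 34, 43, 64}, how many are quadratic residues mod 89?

2

(12/89) = -1 → non-residue.
(34/89) = +1 → QR.
(43/89) = -1 → non-residue.
(64/89) = +1 → QR.
Total quadratic residues among the 4: 2.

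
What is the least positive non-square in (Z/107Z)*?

2

(2/107) = −1, so 2 is the smallest positive non-residue mod 107.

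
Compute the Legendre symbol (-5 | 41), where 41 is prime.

1

Euler's criterion: (-5/41) ≡ 36^20 (mod 41).
36^2 ≡ 25 (mod 41)
36^4 ≡ 10 (mod 41)
36^8 ≡ 18 (mod 41)
36^16 ≡ 37 (mod 41)
36^20 = 36^(16+4) ≡ 1 (mod 41).
Result is 1, so (-5/41) = 1.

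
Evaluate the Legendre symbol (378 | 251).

-1

First reduce: 378 ≡ 127 (mod 251).
Reciprocity: 127 ≡ 3 and 251 ≡ 3 (mod 4), so (127/251) = −(251/127).
Reduce top mod 127: now compute (124/127).
Pull out 2^2: since 127 ≡ 7 (mod 8), (2/127) = +1, so (2/127)^2 = +1.
Reciprocity: 31 ≡ 3 and 127 ≡ 3 (mod 4), so (31/127) = −(127/31).
Reduce top mod 31: now compute (3/31).
Reciprocity: 3 ≡ 3 and 31 ≡ 3 (mod 4), so (3/31) = −(31/3).
Reduce top mod 3: now compute (1/3).
Reached (1/3) = 1. Collecting the sign flips along the way, the symbol is -1.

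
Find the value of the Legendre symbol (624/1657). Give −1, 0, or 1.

Pull out 2^4: since 1657 ≡ 1 (mod 8), (2/1657) = +1, so (2/1657)^4 = +1.
Reciprocity: 39 ≡ 3 and 1657 ≡ 1 (mod 4), so (39/1657) = +(1657/39).
Reduce top mod 39: now compute (19/39).
Reciprocity: 19 ≡ 3 and 39 ≡ 3 (mod 4), so (19/39) = −(39/19).
Reduce top mod 19: now compute (1/19).
Reached (1/19) = 1. Collecting the sign flips along the way, the symbol is -1.

-1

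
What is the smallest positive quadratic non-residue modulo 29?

(2/29) = −1, so 2 is the smallest positive non-residue mod 29.

2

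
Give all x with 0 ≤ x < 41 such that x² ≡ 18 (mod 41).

10, 31

41 ≡ 1 (mod 4), so we find a root by search.
Trying successive values, 10² = 100 ≡ 18 (mod 41). The other root is 41 − 10 = 31.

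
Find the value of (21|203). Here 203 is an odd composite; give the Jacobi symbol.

0

Reciprocity: 21 ≡ 1 and 203 ≡ 3 (mod 4), so (21/203) = +(203/21).
Reduce top mod 21: now compute (14/21).
Pull out 2: since 21 ≡ 5 (mod 8), (2/21) = -1.
Reciprocity: 7 ≡ 3 and 21 ≡ 1 (mod 4), so (7/21) = +(21/7).
Reduce top mod 7: now compute (0/7).
Top reduces to 0: gcd > 1, so the symbol is 0.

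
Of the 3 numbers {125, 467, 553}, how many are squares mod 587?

(125/587) = -1 → non-residue.
(467/587) = -1 → non-residue.
(553/587) = +1 → QR.
Total quadratic residues among the 3: 1.

1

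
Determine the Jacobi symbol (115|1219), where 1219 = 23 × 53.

Reciprocity: 115 ≡ 3 and 1219 ≡ 3 (mod 4), so (115/1219) = −(1219/115).
Reduce top mod 115: now compute (69/115).
Reciprocity: 69 ≡ 1 and 115 ≡ 3 (mod 4), so (69/115) = +(115/69).
Reduce top mod 69: now compute (46/69).
Pull out 2: since 69 ≡ 5 (mod 8), (2/69) = -1.
Reciprocity: 23 ≡ 3 and 69 ≡ 1 (mod 4), so (23/69) = +(69/23).
Reduce top mod 23: now compute (0/23).
Top reduces to 0: gcd > 1, so the symbol is 0.

0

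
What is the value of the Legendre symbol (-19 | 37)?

Euler's criterion: (-19/37) ≡ 18^18 (mod 37).
18^2 ≡ 28 (mod 37)
18^4 ≡ 7 (mod 37)
18^8 ≡ 12 (mod 37)
18^16 ≡ 33 (mod 37)
18^18 = 18^(16+2) ≡ 36 (mod 37).
Result is 36 ≡ −1, so (-19/37) = −1.

-1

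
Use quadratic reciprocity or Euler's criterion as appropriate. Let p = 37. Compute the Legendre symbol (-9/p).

1

First reduce: -9 ≡ 28 (mod 37).
Pull out 2^2: since 37 ≡ 5 (mod 8), (2/37) = -1, so (2/37)^2 = +1.
Reciprocity: 7 ≡ 3 and 37 ≡ 1 (mod 4), so (7/37) = +(37/7).
Reduce top mod 7: now compute (2/7).
Pull out 2: since 7 ≡ 7 (mod 8), (2/7) = +1.
Reached (1/7) = 1. Collecting the sign flips along the way, the symbol is +1.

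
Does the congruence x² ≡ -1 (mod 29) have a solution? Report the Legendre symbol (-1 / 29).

1

First reduce: -1 ≡ 28 (mod 29).
Pull out 2^2: since 29 ≡ 5 (mod 8), (2/29) = -1, so (2/29)^2 = +1.
Reciprocity: 7 ≡ 3 and 29 ≡ 1 (mod 4), so (7/29) = +(29/7).
Reduce top mod 7: now compute (1/7).
Reached (1/7) = 1. Collecting the sign flips along the way, the symbol is +1.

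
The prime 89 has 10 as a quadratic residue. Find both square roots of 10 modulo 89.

89 ≡ 1 (mod 4), so we find a root by search.
Trying successive values, 30² = 900 ≡ 10 (mod 89). The other root is 89 − 30 = 59.

30, 59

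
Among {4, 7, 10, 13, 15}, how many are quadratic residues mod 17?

3

(4/17) = +1 → QR.
(7/17) = -1 → non-residue.
(10/17) = -1 → non-residue.
(13/17) = +1 → QR.
(15/17) = +1 → QR.
Total quadratic residues among the 5: 3.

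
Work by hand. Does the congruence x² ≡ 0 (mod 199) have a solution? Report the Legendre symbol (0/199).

0

Top reduces to 0: gcd > 1, so the symbol is 0.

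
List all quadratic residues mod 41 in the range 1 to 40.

1 2 4 5 8 9 10 16 18 20 21 23 25 31 32 33 36 37 39 40

Square k = 1,…,20 (k and 41−k give the same square):
1²=1, 2²=4, 3²=9, 4²=16, 5²=25, 6²=36, 7²≡8, 8²≡23, 9²≡40, 10²≡18, 11²≡39, 12²≡21, 13²≡5, 14²≡32, 15²≡20, 16²≡10, 17²≡2, 18²≡37, 19²≡33, 20²≡31 (mod 41).
So the quadratic residues mod 41 are {1, 2, 4, 5, 8, 9, 10, 16, 18, 20, 21, 23, 25, 31, 32, 33, 36, 37, 39, 40}.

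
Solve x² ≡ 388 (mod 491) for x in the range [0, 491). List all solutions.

218, 273

Since 491 ≡ 3 (mod 4), a square root of 388 is 388^((491+1)/4) = 388^123 mod 491.
Repeated squaring: 388^2≡298, 388^4≡424, 388^8≡70, 388^16≡481, 388^32≡100, 388^64≡180 (mod 491).
388^123 = 388^(64+32+16+8+2+1) ≡ 218 (mod 491).
Check: 218² = 47524 ≡ 388 (mod 491). The two roots are 218 and 273.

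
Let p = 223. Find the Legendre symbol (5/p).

-1

Euler's criterion: (5/223) ≡ 5^111 (mod 223).
5^2 ≡ 25 (mod 223)
5^4 ≡ 179 (mod 223)
5^8 ≡ 152 (mod 223)
5^16 ≡ 135 (mod 223)
5^32 ≡ 162 (mod 223)
5^64 ≡ 153 (mod 223)
5^111 = 5^(64+32+8+4+2+1) ≡ 222 (mod 223).
Result is 222 ≡ −1, so (5/223) = −1.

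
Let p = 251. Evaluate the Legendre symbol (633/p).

First reduce: 633 ≡ 131 (mod 251).
Reciprocity: 131 ≡ 3 and 251 ≡ 3 (mod 4), so (131/251) = −(251/131).
Reduce top mod 131: now compute (120/131).
Pull out 2^3: since 131 ≡ 3 (mod 8), (2/131) = -1, so (2/131)^3 = -1.
Reciprocity: 15 ≡ 3 and 131 ≡ 3 (mod 4), so (15/131) = −(131/15).
Reduce top mod 15: now compute (11/15).
Reciprocity: 11 ≡ 3 and 15 ≡ 3 (mod 4), so (11/15) = −(15/11).
Reduce top mod 11: now compute (4/11).
Pull out 2^2: since 11 ≡ 3 (mod 8), (2/11) = -1, so (2/11)^2 = +1.
Reached (1/11) = 1. Collecting the sign flips along the way, the symbol is +1.

1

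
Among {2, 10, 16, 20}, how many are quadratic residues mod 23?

2

(2/23) = +1 → QR.
(10/23) = -1 → non-residue.
(16/23) = +1 → QR.
(20/23) = -1 → non-residue.
Total quadratic residues among the 4: 2.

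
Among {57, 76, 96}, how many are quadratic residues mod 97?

1

(57/97) = -1 → non-residue.
(76/97) = -1 → non-residue.
(96/97) = +1 → QR.
Total quadratic residues among the 3: 1.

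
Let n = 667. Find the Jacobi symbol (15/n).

Reciprocity: 15 ≡ 3 and 667 ≡ 3 (mod 4), so (15/667) = −(667/15).
Reduce top mod 15: now compute (7/15).
Reciprocity: 7 ≡ 3 and 15 ≡ 3 (mod 4), so (7/15) = −(15/7).
Reduce top mod 7: now compute (1/7).
Reached (1/7) = 1. Collecting the sign flips along the way, the symbol is +1.

1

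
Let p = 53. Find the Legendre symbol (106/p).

0

First reduce: 106 ≡ 0 (mod 53).
Top reduces to 0: gcd > 1, so the symbol is 0.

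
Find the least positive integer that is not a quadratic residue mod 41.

3

(2/41) = +1, so 2 is a residue.
(3/41) = −1, so 3 is the smallest positive non-residue mod 41.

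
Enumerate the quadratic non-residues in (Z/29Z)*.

Square k = 1,…,14 (k and 29−k give the same square):
1²=1, 2²=4, 3²=9, 4²=16, 5²=25, 6²≡7, 7²≡20, 8²≡6, 9²≡23, 10²≡13, 11²≡5, 12²≡28, 13²≡24, 14²≡22 (mod 29).
The residues are {1, 4, 5, 6, 7, 9, 13, 16, 20, 22, 23, 24, 25, 28}; the non-residues are the remaining 14 nonzero classes.

2 3 8 10 11 12 14 15 17 18 19 21 26 27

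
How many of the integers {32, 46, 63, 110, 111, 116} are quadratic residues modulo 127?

(32/127) = +1 → QR.
(46/127) = -1 → non-residue.
(63/127) = -1 → non-residue.
(110/127) = -1 → non-residue.
(111/127) = -1 → non-residue.
(116/127) = -1 → non-residue.
Total quadratic residues among the 6: 1.

1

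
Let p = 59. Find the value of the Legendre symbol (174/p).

First reduce: 174 ≡ 56 (mod 59).
Pull out 2^3: since 59 ≡ 3 (mod 8), (2/59) = -1, so (2/59)^3 = -1.
Reciprocity: 7 ≡ 3 and 59 ≡ 3 (mod 4), so (7/59) = −(59/7).
Reduce top mod 7: now compute (3/7).
Reciprocity: 3 ≡ 3 and 7 ≡ 3 (mod 4), so (3/7) = −(7/3).
Reduce top mod 3: now compute (1/3).
Reached (1/3) = 1. Collecting the sign flips along the way, the symbol is -1.

-1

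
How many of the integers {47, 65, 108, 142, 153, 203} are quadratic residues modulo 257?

(47/257) = -1 → non-residue.
(65/257) = -1 → non-residue.
(108/257) = -1 → non-residue.
(142/257) = -1 → non-residue.
(153/257) = +1 → QR.
(203/257) = -1 → non-residue.
Total quadratic residues among the 6: 1.

1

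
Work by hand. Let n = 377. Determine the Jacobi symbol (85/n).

1

Reciprocity: 85 ≡ 1 and 377 ≡ 1 (mod 4), so (85/377) = +(377/85).
Reduce top mod 85: now compute (37/85).
Reciprocity: 37 ≡ 1 and 85 ≡ 1 (mod 4), so (37/85) = +(85/37).
Reduce top mod 37: now compute (11/37).
Reciprocity: 11 ≡ 3 and 37 ≡ 1 (mod 4), so (11/37) = +(37/11).
Reduce top mod 11: now compute (4/11).
Pull out 2^2: since 11 ≡ 3 (mod 8), (2/11) = -1, so (2/11)^2 = +1.
Reached (1/11) = 1. Collecting the sign flips along the way, the symbol is +1.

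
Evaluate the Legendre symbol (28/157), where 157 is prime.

-1

Pull out 2^2: since 157 ≡ 5 (mod 8), (2/157) = -1, so (2/157)^2 = +1.
Reciprocity: 7 ≡ 3 and 157 ≡ 1 (mod 4), so (7/157) = +(157/7).
Reduce top mod 7: now compute (3/7).
Reciprocity: 3 ≡ 3 and 7 ≡ 3 (mod 4), so (3/7) = −(7/3).
Reduce top mod 3: now compute (1/3).
Reached (1/3) = 1. Collecting the sign flips along the way, the symbol is -1.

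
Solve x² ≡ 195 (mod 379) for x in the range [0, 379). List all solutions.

86, 293

Since 379 ≡ 3 (mod 4), a square root of 195 is 195^((379+1)/4) = 195^95 mod 379.
Repeated squaring: 195^2≡125, 195^4≡86, 195^8≡195, 195^16≡125, 195^32≡86, 195^64≡195 (mod 379).
195^95 = 195^(64+16+8+4+2+1) ≡ 86 (mod 379).
Check: 86² = 7396 ≡ 195 (mod 379). The two roots are 86 and 293.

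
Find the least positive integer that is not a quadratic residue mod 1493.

2

(2/1493) = −1, so 2 is the smallest positive non-residue mod 1493.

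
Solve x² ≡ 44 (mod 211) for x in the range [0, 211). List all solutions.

39, 172

Since 211 ≡ 3 (mod 4), a square root of 44 is 44^((211+1)/4) = 44^53 mod 211.
Repeated squaring: 44^2≡37, 44^4≡103, 44^8≡59, 44^16≡105, 44^32≡53 (mod 211).
44^53 = 44^(32+16+4+1) ≡ 172 (mod 211).
Check: 172² = 29584 ≡ 44 (mod 211). The two roots are 39 and 172.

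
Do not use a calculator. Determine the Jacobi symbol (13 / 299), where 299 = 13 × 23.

Reciprocity: 13 ≡ 1 and 299 ≡ 3 (mod 4), so (13/299) = +(299/13).
Reduce top mod 13: now compute (0/13).
Top reduces to 0: gcd > 1, so the symbol is 0.

0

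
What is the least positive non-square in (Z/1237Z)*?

2

(2/1237) = −1, so 2 is the smallest positive non-residue mod 1237.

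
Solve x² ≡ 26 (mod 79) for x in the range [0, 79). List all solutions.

37, 42

Since 79 ≡ 3 (mod 4), a square root of 26 is 26^((79+1)/4) = 26^20 mod 79.
Repeated squaring: 26^2≡44, 26^4≡40, 26^8≡20, 26^16≡5 (mod 79).
26^20 = 26^(16+4) ≡ 42 (mod 79).
Check: 42² = 1764 ≡ 26 (mod 79). The two roots are 37 and 42.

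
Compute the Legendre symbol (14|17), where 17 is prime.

Pull out 2: since 17 ≡ 1 (mod 8), (2/17) = +1.
Reciprocity: 7 ≡ 3 and 17 ≡ 1 (mod 4), so (7/17) = +(17/7).
Reduce top mod 7: now compute (3/7).
Reciprocity: 3 ≡ 3 and 7 ≡ 3 (mod 4), so (3/7) = −(7/3).
Reduce top mod 3: now compute (1/3).
Reached (1/3) = 1. Collecting the sign flips along the way, the symbol is -1.

-1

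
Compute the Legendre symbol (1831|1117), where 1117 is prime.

Euler's criterion: (1831/1117) ≡ 714^558 (mod 1117).
714^2 ≡ 444 (mod 1117)
714^4 ≡ 544 (mod 1117)
714^8 ≡ 1048 (mod 1117)
714^16 ≡ 293 (mod 1117)
714^32 ≡ 957 (mod 1117)
714^64 ≡ 1026 (mod 1117)
714^128 ≡ 462 (mod 1117)
714^256 ≡ 97 (mod 1117)
714^512 ≡ 473 (mod 1117)
714^558 = 714^(512+32+8+4+2) ≡ 1 (mod 1117).
Result is 1, so (1831/1117) = 1.

1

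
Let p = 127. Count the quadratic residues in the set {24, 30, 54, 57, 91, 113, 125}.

2

(24/127) = -1 → non-residue.
(30/127) = +1 → QR.
(54/127) = -1 → non-residue.
(57/127) = -1 → non-residue.
(91/127) = -1 → non-residue.
(113/127) = +1 → QR.
(125/127) = -1 → non-residue.
Total quadratic residues among the 7: 2.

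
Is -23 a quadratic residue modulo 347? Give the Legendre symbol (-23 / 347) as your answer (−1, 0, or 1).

1

First reduce: -23 ≡ 324 (mod 347).
Pull out 2^2: since 347 ≡ 3 (mod 8), (2/347) = -1, so (2/347)^2 = +1.
Reciprocity: 81 ≡ 1 and 347 ≡ 3 (mod 4), so (81/347) = +(347/81).
Reduce top mod 81: now compute (23/81).
Reciprocity: 23 ≡ 3 and 81 ≡ 1 (mod 4), so (23/81) = +(81/23).
Reduce top mod 23: now compute (12/23).
Pull out 2^2: since 23 ≡ 7 (mod 8), (2/23) = +1, so (2/23)^2 = +1.
Reciprocity: 3 ≡ 3 and 23 ≡ 3 (mod 4), so (3/23) = −(23/3).
Reduce top mod 3: now compute (2/3).
Pull out 2: since 3 ≡ 3 (mod 8), (2/3) = -1.
Reached (1/3) = 1. Collecting the sign flips along the way, the symbol is +1.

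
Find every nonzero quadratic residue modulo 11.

1 3 4 5 9

Square k = 1,…,5 (k and 11−k give the same square):
1²=1, 2²=4, 3²=9, 4²≡5, 5²≡3 (mod 11).
So the quadratic residues mod 11 are {1, 3, 4, 5, 9}.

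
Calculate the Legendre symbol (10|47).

-1

Euler's criterion: (10/47) ≡ 10^23 (mod 47).
10^2 ≡ 6 (mod 47)
10^4 ≡ 36 (mod 47)
10^8 ≡ 27 (mod 47)
10^16 ≡ 24 (mod 47)
10^23 = 10^(16+4+2+1) ≡ 46 (mod 47).
Result is 46 ≡ −1, so (10/47) = −1.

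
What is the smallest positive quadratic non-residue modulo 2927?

5

(2/2927) = +1, so 2 is a residue.
(3/2927) = +1, so 3 is a residue.
(4/2927) = +1, so 4 is a residue.
(5/2927) = −1, so 5 is the smallest positive non-residue mod 2927.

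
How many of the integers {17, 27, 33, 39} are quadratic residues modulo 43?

(17/43) = +1 → QR.
(27/43) = -1 → non-residue.
(33/43) = -1 → non-residue.
(39/43) = -1 → non-residue.
Total quadratic residues among the 4: 1.

1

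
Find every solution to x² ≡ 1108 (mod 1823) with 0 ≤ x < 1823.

174, 1649

Since 1823 ≡ 3 (mod 4), a square root of 1108 is 1108^((1823+1)/4) = 1108^456 mod 1823.
Repeated squaring: 1108^2≡785, 1108^4≡51, 1108^8≡778, 1108^16≡48, 1108^32≡481, 1108^64≡1663, 1108^128≡78, 1108^256≡615 (mod 1823).
1108^456 = 1108^(256+128+64+8) ≡ 174 (mod 1823).
Check: 174² = 30276 ≡ 1108 (mod 1823). The two roots are 174 and 1649.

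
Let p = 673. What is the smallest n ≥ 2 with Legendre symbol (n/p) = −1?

(2/673) = +1, so 2 is a residue.
(3/673) = +1, so 3 is a residue.
(4/673) = +1, so 4 is a residue.
(5/673) = −1, so 5 is the smallest positive non-residue mod 673.

5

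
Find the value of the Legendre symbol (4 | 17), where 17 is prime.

1

Pull out 2^2: since 17 ≡ 1 (mod 8), (2/17) = +1, so (2/17)^2 = +1.
Reached (1/17) = 1. Collecting the sign flips along the way, the symbol is +1.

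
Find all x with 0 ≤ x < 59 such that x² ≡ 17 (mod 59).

Since 59 ≡ 3 (mod 4), a square root of 17 is 17^((59+1)/4) = 17^15 mod 59.
Repeated squaring: 17^2≡53, 17^4≡36, 17^8≡57 (mod 59).
17^15 = 17^(8+4+2+1) ≡ 28 (mod 59).
Check: 28² = 784 ≡ 17 (mod 59). The two roots are 28 and 31.

28, 31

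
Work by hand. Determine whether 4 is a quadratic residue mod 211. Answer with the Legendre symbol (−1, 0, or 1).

1

Pull out 2^2: since 211 ≡ 3 (mod 8), (2/211) = -1, so (2/211)^2 = +1.
Reached (1/211) = 1. Collecting the sign flips along the way, the symbol is +1.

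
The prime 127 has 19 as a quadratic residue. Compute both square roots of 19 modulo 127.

Since 127 ≡ 3 (mod 4), a square root of 19 is 19^((127+1)/4) = 19^32 mod 127.
Repeated squaring: 19^2≡107, 19^4≡19, 19^8≡107, 19^16≡19, 19^32≡107 (mod 127).
19^32 = 19^(32) ≡ 107 (mod 127).
Check: 107² = 11449 ≡ 19 (mod 127). The two roots are 20 and 107.

20, 107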